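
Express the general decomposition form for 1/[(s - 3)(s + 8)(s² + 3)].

Two linear + quadratic: A/(s - 3) + B/(s + 8) + (Cs + D)/(s² + 3)


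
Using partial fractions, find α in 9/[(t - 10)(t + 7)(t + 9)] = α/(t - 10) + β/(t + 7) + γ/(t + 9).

Cover-up at t = 10: α = 9/[(10 + 7)(10 + 9)] = 9/[(17)(19)] = 9/323


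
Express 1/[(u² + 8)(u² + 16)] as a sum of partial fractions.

Coefficient matching gives A = C = 0, B = 1/(16-8) = 1/8, D = -B = -1/8
Result: (1/8)/(u² + 8) - (1/8)/(u² + 16)


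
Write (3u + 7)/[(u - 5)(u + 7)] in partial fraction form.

At u=5: A = (3·5 + 7)/(5 + 7) = 11/6. At u=-7: B = (3·(-7) + 7)/(-7 - 5) = 7/6
Result: (11/6)/(u - 5) + (7/6)/(u + 7)


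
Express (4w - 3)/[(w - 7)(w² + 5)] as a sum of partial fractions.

At w=7: A = (4·7 - 3)/(7² + 5) = 25/54. B = -A = -25/54, C = 4 - 7·A = 41/54
Result: (25/54)/(w - 7) - ((25/54)w - 41/54)/(w² + 5)


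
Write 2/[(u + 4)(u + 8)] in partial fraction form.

2/(u + 4)(u + 8) = A/(u + 4) + B/(u + 8). A = 2/(-4 + 8) = 1/2, B = 2/(-8 + 4) = -1/2
Result: (1/2)/(u + 4) - (1/2)/(u + 8)


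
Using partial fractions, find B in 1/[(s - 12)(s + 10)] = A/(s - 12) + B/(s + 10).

Cover-up at s = -10: B = 1/(-10 - 12) = -1/22


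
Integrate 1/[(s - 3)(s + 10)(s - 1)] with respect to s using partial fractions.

Cover-up: P = 1/26, Q = 1/143, R = -1/22. Decomposition: (1/26)/(s - 3) + (1/143)/(s + 10) - (1/22)/(s - 1). Integrate each term: (1/26) ln|(s - 3)| + (1/143) ln|(s + 10)| - (1/22) ln|(s - 1)| + C


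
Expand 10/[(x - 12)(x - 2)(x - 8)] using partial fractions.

Using cover-up method: P = 1/4, Q = 1/6, R = -5/12
Result: (1/4)/(x - 12) + (1/6)/(x - 2) - (5/12)/(x - 8)


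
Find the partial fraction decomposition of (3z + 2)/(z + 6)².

(3z + 2) = P(z + 6) + Q. At z = -6: Q = 3·(-6) + 2 = -16. Coeff of z: P = 3
Result: 3/(z + 6) - 16/(z + 6)²


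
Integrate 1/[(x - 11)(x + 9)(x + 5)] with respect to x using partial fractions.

Cover-up: α = 1/320, β = 1/80, γ = -1/64. Decomposition: (1/320)/(x - 11) + (1/80)/(x + 9) - (1/64)/(x + 5). Integrate each term: (1/320) ln|(x - 11)| + (1/80) ln|(x + 9)| - (1/64) ln|(x + 5)| + C


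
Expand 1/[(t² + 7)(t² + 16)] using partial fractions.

Coefficient matching gives A = C = 0, B = 1/(16-7) = 1/9, D = -B = -1/9
Result: (1/9)/(t² + 7) - (1/9)/(t² + 16)


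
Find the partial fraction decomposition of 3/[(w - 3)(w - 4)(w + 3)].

Using cover-up method: P = -1/2, Q = 3/7, R = 1/14
Result: (-1/2)/(w - 3) + (3/7)/(w - 4) + (1/14)/(w + 3)


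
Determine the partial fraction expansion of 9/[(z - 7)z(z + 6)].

Using cover-up method: P = 9/91, Q = -3/14, R = 3/26
Result: (9/91)/(z - 7) - (3/14)/z + (3/26)/(z + 6)


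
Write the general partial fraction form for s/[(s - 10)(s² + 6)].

Linear + irreducible quadratic: P/(s - 10) + (Qs + R)/(s² + 6)


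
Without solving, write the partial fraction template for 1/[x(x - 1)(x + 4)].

Three distinct linear factors: α/x + β/(x - 1) + γ/(x + 4)


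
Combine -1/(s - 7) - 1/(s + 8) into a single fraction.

Common denominator (s - 7)(s + 8). Numerator: -1(s + 8) - 1(s - 7) = (-s - 8) - (s - 7) = -2s - 1
Result: (-2s - 1)/[(s - 7)(s + 8)]


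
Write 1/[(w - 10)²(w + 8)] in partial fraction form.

Cover-up at w=-8: C = 1/(-8 - 10)² = 1/324. Cover-up at w=10: B = 1/(10 + 8) = 1/18. Comparing w² coeff: A = -C = -1/324
Result: (-1/324)/(w - 10) + (1/18)/(w - 10)² + (1/324)/(w + 8)


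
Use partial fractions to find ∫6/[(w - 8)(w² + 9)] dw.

Cover-up at w=8: A = 6/(8²+9) = 6/73. Coeff matching: B = -6/73, C = -48/73. Decomposition: (6/73)/(w - 8) - ((6/73)w + 48/73)/(w² + 9). Integrate: linear → ln, quadratic → (1/2)ln + arctan: (6/73) ln|(w - 8)| - (3/73) ln(w² + 9) - (16/73) arctan(w/3) + C


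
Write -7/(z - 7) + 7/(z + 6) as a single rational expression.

Common denominator (z - 7)(z + 6). Numerator: -7(z + 6) + 7(z - 7) = (-7z - 42) + (7z - 49) = -91
Result: (-91)/[(z - 7)(z + 6)]


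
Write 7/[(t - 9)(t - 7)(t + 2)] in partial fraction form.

Using cover-up method: A = 7/22, B = -7/18, C = 7/99
Result: (7/22)/(t - 9) - (7/18)/(t - 7) + (7/99)/(t + 2)


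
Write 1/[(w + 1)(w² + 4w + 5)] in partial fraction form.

Cover-up at w = -1: A = 1/((-1)² + 4·(-1) + 5) = 1/2. Then B = -A = -1/2, C = -A·(4 - 1) = -3/2
Result: (1/2)/(w + 1) - ((1/2)w + 3/2)/(w² + 4w + 5)


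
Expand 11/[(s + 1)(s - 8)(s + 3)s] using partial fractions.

Using Heaviside cover-up: (11/18)/(s + 1) + (1/72)/(s - 8) - (1/6)/(s + 3) - (11/24)/s


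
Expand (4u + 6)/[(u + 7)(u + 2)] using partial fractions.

At u=-7: A = (4·(-7) + 6)/(-7 + 2) = 22/5. At u=-2: B = (4·(-2) + 6)/(-2 + 7) = -2/5
Result: (22/5)/(u + 7) - (2/5)/(u + 2)


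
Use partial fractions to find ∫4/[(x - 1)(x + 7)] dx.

Decompose: 4/[(x - 1)(x + 7)] = (1/2)/(x - 1) - (1/2)/(x + 7). Integrate each term: (1/2) ln|(x - 1)| - (1/2) ln|(x + 7)| + C


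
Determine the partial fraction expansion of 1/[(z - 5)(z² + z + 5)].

Cover-up at z = 5: P = 1/(5² + 1·5 + 5) = 1/35. Then Q = -P = -1/35, R = -P·(1 + 5) = -6/35
Result: (1/35)/(z - 5) - ((1/35)z + 6/35)/(z² + z + 5)


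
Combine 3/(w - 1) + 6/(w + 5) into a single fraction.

Common denominator (w - 1)(w + 5). Numerator: 3(w + 5) + 6(w - 1) = (3w + 15) + (6w - 6) = 9w + 9
Result: (9w + 9)/[(w - 1)(w + 5)]


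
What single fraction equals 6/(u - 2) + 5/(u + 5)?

Common denominator (u - 2)(u + 5). Numerator: 6(u + 5) + 5(u - 2) = (6u + 30) + (5u - 10) = 11u + 20
Result: (11u + 20)/[(u - 2)(u + 5)]


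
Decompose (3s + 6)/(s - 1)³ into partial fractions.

(3s + 6) = P(s - 1)² + Q(s - 1) + R. At s = 1: R = 3·1 + 6 = 9. Coefficients: P = 0, Q = 3
Result: 3/(s - 1)² + 9/(s - 1)³


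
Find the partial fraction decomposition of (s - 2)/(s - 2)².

(s - 2) = α(s - 2) + β. At s = 2: β = 1·2 - 2 = 0. Coeff of s: α = 1
Result: 1/(s - 2)


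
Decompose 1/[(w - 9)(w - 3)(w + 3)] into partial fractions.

Using cover-up method: A = 1/72, B = -1/36, C = 1/72
Result: (1/72)/(w - 9) - (1/36)/(w - 3) + (1/72)/(w + 3)


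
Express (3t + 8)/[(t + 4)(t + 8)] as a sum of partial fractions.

At t=-4: α = (3·(-4) + 8)/(-4 + 8) = -1. At t=-8: β = (3·(-8) + 8)/(-8 + 4) = 4
Result: -1/(t + 4) + 4/(t + 8)


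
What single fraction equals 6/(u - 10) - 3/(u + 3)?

Common denominator (u - 10)(u + 3). Numerator: 6(u + 3) - 3(u - 10) = (6u + 18) - (3u - 30) = 3u + 48
Result: (3u + 48)/[(u - 10)(u + 3)]


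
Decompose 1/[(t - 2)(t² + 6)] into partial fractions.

Cover-up at t = 2: α = 1/(2² + 6) = 1/10. Then β = -α = -1/10, γ = -α·(0 + 2) = -1/5
Result: (1/10)/(t - 2) - ((1/10)t + 1/5)/(t² + 6)


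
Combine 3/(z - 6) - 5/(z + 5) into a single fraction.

Common denominator (z - 6)(z + 5). Numerator: 3(z + 5) - 5(z - 6) = (3z + 15) - (5z - 30) = -2z + 45
Result: (-2z + 45)/[(z - 6)(z + 5)]


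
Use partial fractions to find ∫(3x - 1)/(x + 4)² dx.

Decompose: A = 3, B = 3·(-4) - 1 = -13, so (3x - 1)/(x + 4)² = 3/(x + 4) - 13/(x + 4)². Integrate: ∫ A/(x + 4) dx = 3 ln|(x + 4)|; ∫ B/(x + 4)² dx = 13/(x + 4). Sum: 3 ln|(x + 4)| + 13/(x + 4) + C


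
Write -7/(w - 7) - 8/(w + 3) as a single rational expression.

Common denominator (w - 7)(w + 3). Numerator: -7(w + 3) - 8(w - 7) = (-7w - 21) - (8w - 56) = -15w + 35
Result: (-15w + 35)/[(w - 7)(w + 3)]


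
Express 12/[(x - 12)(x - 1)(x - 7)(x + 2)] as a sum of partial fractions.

Using Heaviside cover-up: (6/385)/(x - 12) + (2/33)/(x - 1) - (2/45)/(x - 7) - (2/63)/(x + 2)


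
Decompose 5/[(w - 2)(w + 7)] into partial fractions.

5/(w - 2)(w + 7) = P/(w - 2) + Q/(w + 7). P = 5/(2 + 7) = 5/9, Q = 5/(-7 - 2) = -5/9
Result: (5/9)/(w - 2) - (5/9)/(w + 7)


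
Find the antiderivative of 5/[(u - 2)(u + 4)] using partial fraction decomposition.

Decompose: 5/[(u - 2)(u + 4)] = (5/6)/(u - 2) - (5/6)/(u + 4). Integrate each term: (5/6) ln|(u - 2)| - (5/6) ln|(u + 4)| + C


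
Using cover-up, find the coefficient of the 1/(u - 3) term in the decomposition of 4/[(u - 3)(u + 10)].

Cover (u - 3), set u=3: 4/((u + 10) at u=3) = 4/(13) = 4/13


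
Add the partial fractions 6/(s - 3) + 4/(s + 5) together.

Common denominator (s - 3)(s + 5). Numerator: 6(s + 5) + 4(s - 3) = (6s + 30) + (4s - 12) = 10s + 18
Result: (10s + 18)/[(s - 3)(s + 5)]


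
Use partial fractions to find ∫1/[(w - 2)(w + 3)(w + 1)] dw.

Cover-up: α = 1/15, β = 1/10, γ = -1/6. Decomposition: (1/15)/(w - 2) + (1/10)/(w + 3) - (1/6)/(w + 1). Integrate each term: (1/15) ln|(w - 2)| + (1/10) ln|(w + 3)| - (1/6) ln|(w + 1)| + C


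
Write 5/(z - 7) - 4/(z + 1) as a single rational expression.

Common denominator (z - 7)(z + 1). Numerator: 5(z + 1) - 4(z - 7) = (5z + 5) - (4z - 28) = z + 33
Result: (z + 33)/[(z - 7)(z + 1)]


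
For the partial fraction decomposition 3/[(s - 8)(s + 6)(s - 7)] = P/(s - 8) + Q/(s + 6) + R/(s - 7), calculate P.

Cover-up at s = 8: P = 3/[(8 + 6)(8 - 7)] = 3/[(14)(1)] = 3/14


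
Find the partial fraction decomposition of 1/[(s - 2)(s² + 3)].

Cover-up at s = 2: P = 1/(2² + 3) = 1/7. Then Q = -P = -1/7, R = -P·(0 + 2) = -2/7
Result: (1/7)/(s - 2) - ((1/7)s + 2/7)/(s² + 3)


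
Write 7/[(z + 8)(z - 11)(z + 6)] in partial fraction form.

Using cover-up method: α = 7/38, β = 7/323, γ = -7/34
Result: (7/38)/(z + 8) + (7/323)/(z - 11) - (7/34)/(z + 6)


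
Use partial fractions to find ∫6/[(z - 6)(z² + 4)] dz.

Cover-up at z=6: P = 6/(6²+4) = 3/20. Coeff matching: Q = -3/20, R = -9/10. Decomposition: (3/20)/(z - 6) - ((3/20)z + 9/10)/(z² + 4). Integrate: linear → ln, quadratic → (1/2)ln + arctan: (3/20) ln|(z - 6)| - (3/40) ln(z² + 4) - (9/20) arctan(z/2) + C


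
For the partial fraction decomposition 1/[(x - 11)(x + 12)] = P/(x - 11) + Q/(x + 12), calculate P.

Cover-up at x = 11: P = 1/(11 + 12) = 1/23


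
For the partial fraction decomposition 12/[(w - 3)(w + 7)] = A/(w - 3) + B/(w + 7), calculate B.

Cover-up at w = -7: B = 12/(-7 - 3) = -12/10 = -6/5


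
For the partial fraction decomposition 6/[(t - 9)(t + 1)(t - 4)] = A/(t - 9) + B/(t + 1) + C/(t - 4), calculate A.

Cover-up at t = 9: A = 6/[(9 + 1)(9 - 4)] = 6/[(10)(5)] = 6/50 = 3/25


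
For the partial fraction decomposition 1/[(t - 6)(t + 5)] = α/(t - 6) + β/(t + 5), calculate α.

Cover-up at t = 6: α = 1/(6 + 5) = 1/11


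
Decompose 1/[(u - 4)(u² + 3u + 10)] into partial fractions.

Cover-up at u = 4: α = 1/(4² + 3·4 + 10) = 1/38. Then β = -α = -1/38, γ = -α·(3 + 4) = -7/38
Result: (1/38)/(u - 4) - ((1/38)u + 7/38)/(u² + 3u + 10)


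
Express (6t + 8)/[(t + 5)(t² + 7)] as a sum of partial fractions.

At t=-5: P = (6·(-5) + 8)/((-5)² + 7) = -11/16. Q = -P = 11/16, R = 6 - (-5)·P = 41/16
Result: (-11/16)/(t + 5) + ((11/16)t + 41/16)/(t² + 7)


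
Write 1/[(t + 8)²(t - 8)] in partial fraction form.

Cover-up at t=8: R = 1/(8 + 8)² = 1/256. Cover-up at t=-8: Q = 1/(-8 - 8) = -1/16. Comparing t² coeff: P = -R = -1/256
Result: (-1/256)/(t + 8) - (1/16)/(t + 8)² + (1/256)/(t - 8)


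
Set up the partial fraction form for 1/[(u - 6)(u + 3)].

Distinct linear factors: A/(u - 6) + B/(u + 3)


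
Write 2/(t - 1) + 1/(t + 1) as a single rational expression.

Common denominator (t - 1)(t + 1). Numerator: 2(t + 1) + 1(t - 1) = (2t + 2) + (t - 1) = 3t + 1
Result: (3t + 1)/[(t - 1)(t + 1)]


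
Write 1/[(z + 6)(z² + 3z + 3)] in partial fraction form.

Cover-up at z = -6: A = 1/((-6)² + 3·(-6) + 3) = 1/21. Then B = -A = -1/21, C = -A·(3 - 6) = 1/7
Result: (1/21)/(z + 6) - ((1/21)z - 1/7)/(z² + 3z + 3)


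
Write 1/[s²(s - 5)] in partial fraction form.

Cover-up at s=5: R = 1/(5 - 0)² = 1/25. Cover-up at s=0: Q = 1/(0 - 5) = -1/5. Comparing s² coeff: P = -R = -1/25
Result: (-1/25)/s - (1/5)/s² + (1/25)/(s - 5)


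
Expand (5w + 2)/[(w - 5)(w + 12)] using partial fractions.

At w=5: P = (5·5 + 2)/(5 + 12) = 27/17. At w=-12: Q = (5·(-12) + 2)/(-12 - 5) = 58/17
Result: (27/17)/(w - 5) + (58/17)/(w + 12)


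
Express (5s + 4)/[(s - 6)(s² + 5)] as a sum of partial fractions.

At s=6: A = (5·6 + 4)/(6² + 5) = 34/41. B = -A = -34/41, C = 5 - 6·A = 1/41
Result: (34/41)/(s - 6) - ((34/41)s - 1/41)/(s² + 5)


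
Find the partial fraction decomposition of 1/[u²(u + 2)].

Cover-up at u=-2: γ = 1/(-2 - 0)² = 1/4. Cover-up at u=0: β = 1/(0 + 2) = 1/2. Comparing u² coeff: α = -γ = -1/4
Result: (-1/4)/u + (1/2)/u² + (1/4)/(u + 2)


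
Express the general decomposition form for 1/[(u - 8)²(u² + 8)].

Repeated linear + quadratic: A/(u - 8) + B/(u - 8)² + (Cu + D)/(u² + 8)


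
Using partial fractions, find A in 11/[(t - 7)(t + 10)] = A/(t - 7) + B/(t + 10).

Cover-up at t = 7: A = 11/(7 + 10) = 11/17


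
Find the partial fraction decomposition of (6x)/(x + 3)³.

(6x) = P(x + 3)² + Q(x + 3) + R. At x = -3: R = 6·(-3) + 0 = -18. Coefficients: P = 0, Q = 6
Result: 6/(x + 3)² - 18/(x + 3)³


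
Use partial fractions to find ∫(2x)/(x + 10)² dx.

Decompose: α = 2, β = 2·(-10) + 0 = -20, so (2x)/(x + 10)² = 2/(x + 10) - 20/(x + 10)². Integrate: ∫ α/(x + 10) dx = 2 ln|(x + 10)|; ∫ β/(x + 10)² dx = 20/(x + 10). Sum: 2 ln|(x + 10)| + 20/(x + 10) + C


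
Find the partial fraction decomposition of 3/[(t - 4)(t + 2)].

3/(t - 4)(t + 2) = P/(t - 4) + Q/(t + 2). P = 3/(4 + 2) = 1/2, Q = 3/(-2 - 4) = -1/2
Result: (1/2)/(t - 4) - (1/2)/(t + 2)


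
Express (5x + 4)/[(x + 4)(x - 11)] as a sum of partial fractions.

At x=-4: P = (5·(-4) + 4)/(-4 - 11) = 16/15. At x=11: Q = (5·11 + 4)/(11 + 4) = 59/15
Result: (16/15)/(x + 4) + (59/15)/(x - 11)


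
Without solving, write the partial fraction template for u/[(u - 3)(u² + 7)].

Linear + irreducible quadratic: A/(u - 3) + (Bu + C)/(u² + 7)


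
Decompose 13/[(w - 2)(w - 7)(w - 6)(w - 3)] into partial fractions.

Using Heaviside cover-up: (-13/20)/(w - 2) + (13/20)/(w - 7) - (13/12)/(w - 6) + (13/12)/(w - 3)


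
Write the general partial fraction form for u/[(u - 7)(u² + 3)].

Linear + irreducible quadratic: A/(u - 7) + (Bu + C)/(u² + 3)


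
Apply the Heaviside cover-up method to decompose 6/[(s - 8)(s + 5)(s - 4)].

Cover (s - 8), s=8: A = 6/[(8 + 5)(8 - 4)] = 3/26. Cover (s + 5), s=-5: B = 6/[(-5 - 8)(-5 - 4)] = 2/39. Cover (s - 4), s=4: C = 6/[(4 - 8)(4 + 5)] = -1/6.
Result: (3/26)/(s - 8) + (2/39)/(s + 5) - (1/6)/(s - 4)


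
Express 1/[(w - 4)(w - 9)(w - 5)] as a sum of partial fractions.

Using cover-up method: A = 1/5, B = 1/20, C = -1/4
Result: (1/5)/(w - 4) + (1/20)/(w - 9) - (1/4)/(w - 5)


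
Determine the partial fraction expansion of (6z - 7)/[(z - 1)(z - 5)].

At z=1: P = (6·1 - 7)/(1 - 5) = 1/4. At z=5: Q = (6·5 - 7)/(5 - 1) = 23/4
Result: (1/4)/(z - 1) + (23/4)/(z - 5)


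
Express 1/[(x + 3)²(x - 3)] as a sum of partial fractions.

Cover-up at x=3: γ = 1/(3 + 3)² = 1/36. Cover-up at x=-3: β = 1/(-3 - 3) = -1/6. Comparing x² coeff: α = -γ = -1/36
Result: (-1/36)/(x + 3) - (1/6)/(x + 3)² + (1/36)/(x - 3)


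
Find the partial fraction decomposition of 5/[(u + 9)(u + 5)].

5/(u + 9)(u + 5) = A/(u + 9) + B/(u + 5). A = 5/(-9 + 5) = -5/4, B = 5/(-5 + 9) = 5/4
Result: (-5/4)/(u + 9) + (5/4)/(u + 5)


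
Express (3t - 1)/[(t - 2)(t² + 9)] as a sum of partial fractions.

At t=2: A = (3·2 - 1)/(2² + 9) = 5/13. B = -A = -5/13, C = 3 - 2·A = 29/13
Result: (5/13)/(t - 2) - ((5/13)t - 29/13)/(t² + 9)


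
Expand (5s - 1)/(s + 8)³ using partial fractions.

(5s - 1) = α(s + 8)² + β(s + 8) + γ. At s = -8: γ = 5·(-8) - 1 = -41. Coefficients: α = 0, β = 5
Result: 5/(s + 8)² - 41/(s + 8)³


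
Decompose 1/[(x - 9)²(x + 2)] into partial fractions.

Cover-up at x=-2: C = 1/(-2 - 9)² = 1/121. Cover-up at x=9: B = 1/(9 + 2) = 1/11. Comparing x² coeff: A = -C = -1/121
Result: (-1/121)/(x - 9) + (1/11)/(x - 9)² + (1/121)/(x + 2)


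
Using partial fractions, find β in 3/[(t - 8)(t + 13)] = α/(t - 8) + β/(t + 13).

Cover-up at t = -13: β = 3/(-13 - 8) = -3/21 = -1/7


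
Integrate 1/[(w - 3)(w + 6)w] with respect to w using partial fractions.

Cover-up: P = 1/27, Q = 1/54, R = -1/18. Decomposition: (1/27)/(w - 3) + (1/54)/(w + 6) - (1/18)/w. Integrate each term: (1/27) ln|(w - 3)| + (1/54) ln|(w + 6)| - (1/18) ln|w| + C


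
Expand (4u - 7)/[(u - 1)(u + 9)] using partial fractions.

At u=1: P = (4·1 - 7)/(1 + 9) = -3/10. At u=-9: Q = (4·(-9) - 7)/(-9 - 1) = 43/10
Result: (-3/10)/(u - 1) + (43/10)/(u + 9)


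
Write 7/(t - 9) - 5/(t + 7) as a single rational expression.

Common denominator (t - 9)(t + 7). Numerator: 7(t + 7) - 5(t - 9) = (7t + 49) - (5t - 45) = 2t + 94
Result: (2t + 94)/[(t - 9)(t + 7)]


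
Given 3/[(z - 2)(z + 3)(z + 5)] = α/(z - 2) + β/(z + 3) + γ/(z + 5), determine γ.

Cover-up at z = -5: γ = 3/[(-5 - 2)(-5 + 3)] = 3/[(-7)(-2)] = 3/14


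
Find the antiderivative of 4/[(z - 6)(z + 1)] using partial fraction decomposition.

Decompose: 4/[(z - 6)(z + 1)] = (4/7)/(z - 6) - (4/7)/(z + 1). Integrate each term: (4/7) ln|(z - 6)| - (4/7) ln|(z + 1)| + C


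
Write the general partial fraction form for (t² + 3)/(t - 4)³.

Repeated linear factor (power 3): A/(t - 4) + B/(t - 4)² + C/(t - 4)³


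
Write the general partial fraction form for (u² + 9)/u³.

Repeated linear factor (power 3): A/u + B/u² + C/u³


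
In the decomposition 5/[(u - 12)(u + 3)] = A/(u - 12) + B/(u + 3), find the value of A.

Cover-up at u = 12: A = 5/(12 + 3) = 5/15 = 1/3


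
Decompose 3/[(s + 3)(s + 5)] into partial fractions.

3/(s + 3)(s + 5) = α/(s + 3) + β/(s + 5). α = 3/(-3 + 5) = 3/2, β = 3/(-5 + 3) = -3/2
Result: (3/2)/(s + 3) - (3/2)/(s + 5)


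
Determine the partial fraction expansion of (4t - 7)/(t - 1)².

(4t - 7) = A(t - 1) + B. At t = 1: B = 4·1 - 7 = -3. Coeff of t: A = 4
Result: 4/(t - 1) - 3/(t - 1)²


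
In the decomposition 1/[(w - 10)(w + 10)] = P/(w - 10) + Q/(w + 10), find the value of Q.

Cover-up at w = -10: Q = 1/(-10 - 10) = -1/20


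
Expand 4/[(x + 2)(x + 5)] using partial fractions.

4/(x + 2)(x + 5) = α/(x + 2) + β/(x + 5). α = 4/(-2 + 5) = 4/3, β = 4/(-5 + 2) = -4/3
Result: (4/3)/(x + 2) - (4/3)/(x + 5)


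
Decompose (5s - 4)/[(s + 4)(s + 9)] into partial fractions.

At s=-4: A = (5·(-4) - 4)/(-4 + 9) = -24/5. At s=-9: B = (5·(-9) - 4)/(-9 + 4) = 49/5
Result: (-24/5)/(s + 4) + (49/5)/(s + 9)


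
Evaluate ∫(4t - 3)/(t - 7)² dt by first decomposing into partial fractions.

Decompose: A = 4, B = 4·7 - 3 = 25, so (4t - 3)/(t - 7)² = 4/(t - 7) + 25/(t - 7)². Integrate: ∫ A/(t - 7) dt = 4 ln|(t - 7)|; ∫ B/(t - 7)² dt = -25/(t - 7). Sum: 4 ln|(t - 7)| - 25/(t - 7) + C


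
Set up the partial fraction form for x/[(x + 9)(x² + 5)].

Linear + irreducible quadratic: A/(x + 9) + (Bx + C)/(x² + 5)


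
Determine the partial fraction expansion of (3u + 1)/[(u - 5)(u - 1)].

At u=5: A = (3·5 + 1)/(5 - 1) = 4. At u=1: B = (3·1 + 1)/(1 - 5) = -1
Result: 4/(u - 5) - 1/(u - 1)


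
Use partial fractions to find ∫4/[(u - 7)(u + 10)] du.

Decompose: 4/[(u - 7)(u + 10)] = (4/17)/(u - 7) - (4/17)/(u + 10). Integrate each term: (4/17) ln|(u - 7)| - (4/17) ln|(u + 10)| + C


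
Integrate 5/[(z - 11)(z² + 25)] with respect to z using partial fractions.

Cover-up at z=11: α = 5/(11²+25) = 5/146. Coeff matching: β = -5/146, γ = -55/146. Decomposition: (5/146)/(z - 11) - ((5/146)z + 55/146)/(z² + 25). Integrate: linear → ln, quadratic → (1/2)ln + arctan: (5/146) ln|(z - 11)| - (5/292) ln(z² + 25) - (11/146) arctan(z/5) + C


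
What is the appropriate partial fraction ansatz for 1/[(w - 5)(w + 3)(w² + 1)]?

Two linear + quadratic: P/(w - 5) + Q/(w + 3) + (Rw + S)/(w² + 1)


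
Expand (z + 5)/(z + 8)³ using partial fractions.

(z + 5) = A(z + 8)² + B(z + 8) + C. At z = -8: C = 1·(-8) + 5 = -3. Coefficients: A = 0, B = 1
Result: 1/(z + 8)² - 3/(z + 8)³


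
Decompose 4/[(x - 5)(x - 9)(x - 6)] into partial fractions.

Using cover-up method: A = 1, B = 1/3, C = -4/3
Result: 1/(x - 5) + (1/3)/(x - 9) - (4/3)/(x - 6)


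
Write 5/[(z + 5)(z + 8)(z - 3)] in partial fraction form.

Using cover-up method: A = -5/24, B = 5/33, C = 5/88
Result: (-5/24)/(z + 5) + (5/33)/(z + 8) + (5/88)/(z - 3)


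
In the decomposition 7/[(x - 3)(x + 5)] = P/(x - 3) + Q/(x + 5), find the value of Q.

Cover-up at x = -5: Q = 7/(-5 - 3) = -7/8


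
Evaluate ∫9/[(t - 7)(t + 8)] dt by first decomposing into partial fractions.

Decompose: 9/[(t - 7)(t + 8)] = (3/5)/(t - 7) - (3/5)/(t + 8). Integrate each term: (3/5) ln|(t - 7)| - (3/5) ln|(t + 8)| + C


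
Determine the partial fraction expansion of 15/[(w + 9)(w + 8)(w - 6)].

Using cover-up method: A = 1, B = -15/14, C = 1/14
Result: 1/(w + 9) - (15/14)/(w + 8) + (1/14)/(w - 6)


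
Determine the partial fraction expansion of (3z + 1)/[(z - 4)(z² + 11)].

At z=4: α = (3·4 + 1)/(4² + 11) = 13/27. β = -α = -13/27, γ = 3 - 4·α = 29/27
Result: (13/27)/(z - 4) - ((13/27)z - 29/27)/(z² + 11)


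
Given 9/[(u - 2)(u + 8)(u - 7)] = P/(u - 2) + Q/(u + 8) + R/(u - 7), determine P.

Cover-up at u = 2: P = 9/[(2 + 8)(2 - 7)] = 9/[(10)(-5)] = -9/50


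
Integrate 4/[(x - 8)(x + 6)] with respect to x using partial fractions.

Decompose: 4/[(x - 8)(x + 6)] = (2/7)/(x - 8) - (2/7)/(x + 6). Integrate each term: (2/7) ln|(x - 8)| - (2/7) ln|(x + 6)| + C


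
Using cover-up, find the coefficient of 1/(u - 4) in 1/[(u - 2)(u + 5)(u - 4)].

Cover (u - 4), set u=4: 1/[(4 - 2)(4 + 5)] = 1/18


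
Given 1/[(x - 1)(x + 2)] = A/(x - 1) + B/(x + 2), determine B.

Cover-up at x = -2: B = 1/(-2 - 1) = -1/3


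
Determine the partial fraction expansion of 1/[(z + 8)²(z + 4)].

Cover-up at z=-4: γ = 1/(-4 + 8)² = 1/16. Cover-up at z=-8: β = 1/(-8 + 4) = -1/4. Comparing z² coeff: α = -γ = -1/16
Result: (-1/16)/(z + 8) - (1/4)/(z + 8)² + (1/16)/(z + 4)


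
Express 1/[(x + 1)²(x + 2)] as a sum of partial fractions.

Cover-up at x=-2: C = 1/(-2 + 1)² = 1. Cover-up at x=-1: B = 1/(-1 + 2) = 1. Comparing x² coeff: A = -C = -1
Result: -1/(x + 1) + 1/(x + 1)² + 1/(x + 2)


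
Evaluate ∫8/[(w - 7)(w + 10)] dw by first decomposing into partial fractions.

Decompose: 8/[(w - 7)(w + 10)] = (8/17)/(w - 7) - (8/17)/(w + 10). Integrate each term: (8/17) ln|(w - 7)| - (8/17) ln|(w + 10)| + C


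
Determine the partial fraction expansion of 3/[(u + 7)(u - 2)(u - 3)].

Using cover-up method: A = 1/30, B = -1/3, C = 3/10
Result: (1/30)/(u + 7) - (1/3)/(u - 2) + (3/10)/(u - 3)


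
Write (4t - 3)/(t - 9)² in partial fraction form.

(4t - 3) = α(t - 9) + β. At t = 9: β = 4·9 - 3 = 33. Coeff of t: α = 4
Result: 4/(t - 9) + 33/(t - 9)²


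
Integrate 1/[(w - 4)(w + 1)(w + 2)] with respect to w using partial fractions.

Cover-up: A = 1/30, B = -1/5, C = 1/6. Decomposition: (1/30)/(w - 4) - (1/5)/(w + 1) + (1/6)/(w + 2). Integrate each term: (1/30) ln|(w - 4)| - (1/5) ln|(w + 1)| + (1/6) ln|(w + 2)| + C


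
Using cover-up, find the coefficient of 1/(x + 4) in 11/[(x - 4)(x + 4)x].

Cover (x + 4), set x=-4: 11/[(-4 - 4)(-4 - 0)] = 11/32


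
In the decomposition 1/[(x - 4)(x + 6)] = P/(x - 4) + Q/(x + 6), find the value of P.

Cover-up at x = 4: P = 1/(4 + 6) = 1/10


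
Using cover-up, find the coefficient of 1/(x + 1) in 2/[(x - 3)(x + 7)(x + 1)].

Cover (x + 1), set x=-1: 2/[(-1 - 3)(-1 + 7)] = -1/12


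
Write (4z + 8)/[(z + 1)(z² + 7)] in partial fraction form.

At z=-1: α = (4·(-1) + 8)/((-1)² + 7) = 1/2. β = -α = -1/2, γ = 4 - (-1)·α = 9/2
Result: (1/2)/(z + 1) - ((1/2)z - 9/2)/(z² + 7)


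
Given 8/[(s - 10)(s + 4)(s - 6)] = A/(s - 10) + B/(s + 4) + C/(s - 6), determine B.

Cover-up at s = -4: B = 8/[(-4 - 10)(-4 - 6)] = 8/[(-14)(-10)] = 8/140 = 2/35


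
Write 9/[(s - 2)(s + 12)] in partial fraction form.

9/(s - 2)(s + 12) = A/(s - 2) + B/(s + 12). A = 9/(2 + 12) = 9/14, B = 9/(-12 - 2) = -9/14
Result: (9/14)/(s - 2) - (9/14)/(s + 12)


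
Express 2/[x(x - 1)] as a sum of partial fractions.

2/x(x - 1) = α/x + β/(x - 1). α = 2/(0 - 1) = -2, β = 2/(1 - 0) = 2
Result: -2/x + 2/(x - 1)


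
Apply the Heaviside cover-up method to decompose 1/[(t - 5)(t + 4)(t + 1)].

Cover (t - 5), t=5: A = 1/[(5 + 4)(5 + 1)] = 1/54. Cover (t + 4), t=-4: B = 1/[(-4 - 5)(-4 + 1)] = 1/27. Cover (t + 1), t=-1: C = 1/[(-1 - 5)(-1 + 4)] = -1/18.
Result: (1/54)/(t - 5) + (1/27)/(t + 4) - (1/18)/(t + 1)


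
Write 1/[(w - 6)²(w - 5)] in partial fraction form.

Cover-up at w=5: C = 1/(5 - 6)² = 1. Cover-up at w=6: B = 1/(6 - 5) = 1. Comparing w² coeff: A = -C = -1
Result: -1/(w - 6) + 1/(w - 6)² + 1/(w - 5)


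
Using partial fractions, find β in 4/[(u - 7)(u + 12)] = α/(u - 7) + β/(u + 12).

Cover-up at u = -12: β = 4/(-12 - 7) = -4/19


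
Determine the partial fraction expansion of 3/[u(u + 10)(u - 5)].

Using cover-up method: P = -3/50, Q = 1/50, R = 1/25
Result: (-3/50)/u + (1/50)/(u + 10) + (1/25)/(u - 5)


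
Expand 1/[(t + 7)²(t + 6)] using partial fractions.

Cover-up at t=-6: C = 1/(-6 + 7)² = 1. Cover-up at t=-7: B = 1/(-7 + 6) = -1. Comparing t² coeff: A = -C = -1
Result: -1/(t + 7) - 1/(t + 7)² + 1/(t + 6)


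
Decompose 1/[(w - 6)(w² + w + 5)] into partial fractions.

Cover-up at w = 6: α = 1/(6² + 1·6 + 5) = 1/47. Then β = -α = -1/47, γ = -α·(1 + 6) = -7/47
Result: (1/47)/(w - 6) - ((1/47)w + 7/47)/(w² + w + 5)


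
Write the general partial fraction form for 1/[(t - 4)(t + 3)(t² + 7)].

Two linear + quadratic: P/(t - 4) + Q/(t + 3) + (Rt + S)/(t² + 7)


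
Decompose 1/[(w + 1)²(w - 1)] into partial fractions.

Cover-up at w=1: C = 1/(1 + 1)² = 1/4. Cover-up at w=-1: B = 1/(-1 - 1) = -1/2. Comparing w² coeff: A = -C = -1/4
Result: (-1/4)/(w + 1) - (1/2)/(w + 1)² + (1/4)/(w - 1)


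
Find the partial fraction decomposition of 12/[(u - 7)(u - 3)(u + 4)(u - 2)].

Using Heaviside cover-up: (3/55)/(u - 7) - (3/7)/(u - 3) - (2/77)/(u + 4) + (2/5)/(u - 2)


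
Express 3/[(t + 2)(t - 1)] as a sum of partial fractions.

3/(t + 2)(t - 1) = A/(t + 2) + B/(t - 1). A = 3/(-2 - 1) = -1, B = 3/(1 + 2) = 1
Result: -1/(t + 2) + 1/(t - 1)


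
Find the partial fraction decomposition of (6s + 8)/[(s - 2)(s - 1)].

At s=2: P = (6·2 + 8)/(2 - 1) = 20. At s=1: Q = (6·1 + 8)/(1 - 2) = -14
Result: 20/(s - 2) - 14/(s - 1)


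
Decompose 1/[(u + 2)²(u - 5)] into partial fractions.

Cover-up at u=5: C = 1/(5 + 2)² = 1/49. Cover-up at u=-2: B = 1/(-2 - 5) = -1/7. Comparing u² coeff: A = -C = -1/49
Result: (-1/49)/(u + 2) - (1/7)/(u + 2)² + (1/49)/(u - 5)


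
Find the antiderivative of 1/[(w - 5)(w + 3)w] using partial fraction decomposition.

Cover-up: α = 1/40, β = 1/24, γ = -1/15. Decomposition: (1/40)/(w - 5) + (1/24)/(w + 3) - (1/15)/w. Integrate each term: (1/40) ln|(w - 5)| + (1/24) ln|(w + 3)| - (1/15) ln|w| + C


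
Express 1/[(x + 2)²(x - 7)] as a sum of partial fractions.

Cover-up at x=7: γ = 1/(7 + 2)² = 1/81. Cover-up at x=-2: β = 1/(-2 - 7) = -1/9. Comparing x² coeff: α = -γ = -1/81
Result: (-1/81)/(x + 2) - (1/9)/(x + 2)² + (1/81)/(x - 7)


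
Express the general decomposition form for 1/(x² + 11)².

Repeated quadratic factor: (Px + Q)/(x² + 11) + (Rx + S)/(x² + 11)²


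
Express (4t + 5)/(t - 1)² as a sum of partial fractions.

(4t + 5) = P(t - 1) + Q. At t = 1: Q = 4·1 + 5 = 9. Coeff of t: P = 4
Result: 4/(t - 1) + 9/(t - 1)²


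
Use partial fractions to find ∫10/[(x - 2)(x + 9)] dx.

Decompose: 10/[(x - 2)(x + 9)] = (10/11)/(x - 2) - (10/11)/(x + 9). Integrate each term: (10/11) ln|(x - 2)| - (10/11) ln|(x + 9)| + C


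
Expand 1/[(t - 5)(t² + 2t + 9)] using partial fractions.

Cover-up at t = 5: P = 1/(5² + 2·5 + 9) = 1/44. Then Q = -P = -1/44, R = -P·(2 + 5) = -7/44
Result: (1/44)/(t - 5) - ((1/44)t + 7/44)/(t² + 2t + 9)


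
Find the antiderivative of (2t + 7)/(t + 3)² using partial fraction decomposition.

Decompose: P = 2, Q = 2·(-3) + 7 = 1, so (2t + 7)/(t + 3)² = 2/(t + 3) + 1/(t + 3)². Integrate: ∫ P/(t + 3) dt = 2 ln|(t + 3)|; ∫ Q/(t + 3)² dt = -1/(t + 3). Sum: 2 ln|(t + 3)| - 1/(t + 3) + C


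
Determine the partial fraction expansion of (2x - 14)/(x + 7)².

(2x - 14) = P(x + 7) + Q. At x = -7: Q = 2·(-7) - 14 = -28. Coeff of x: P = 2
Result: 2/(x + 7) - 28/(x + 7)²


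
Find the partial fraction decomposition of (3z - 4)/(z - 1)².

(3z - 4) = A(z - 1) + B. At z = 1: B = 3·1 - 4 = -1. Coeff of z: A = 3
Result: 3/(z - 1) - 1/(z - 1)²


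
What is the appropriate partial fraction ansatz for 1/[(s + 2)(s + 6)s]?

Three distinct linear factors: A/(s + 2) + B/(s + 6) + C/s


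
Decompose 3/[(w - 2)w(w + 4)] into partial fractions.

Using cover-up method: α = 1/4, β = -3/8, γ = 1/8
Result: (1/4)/(w - 2) - (3/8)/w + (1/8)/(w + 4)


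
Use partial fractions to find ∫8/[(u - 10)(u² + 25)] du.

Cover-up at u=10: P = 8/(10²+25) = 8/125. Coeff matching: Q = -8/125, R = -16/25. Decomposition: (8/125)/(u - 10) - ((8/125)u + 16/25)/(u² + 25). Integrate: linear → ln, quadratic → (1/2)ln + arctan: (8/125) ln|(u - 10)| - (4/125) ln(u² + 25) - (16/125) arctan(u/5) + C


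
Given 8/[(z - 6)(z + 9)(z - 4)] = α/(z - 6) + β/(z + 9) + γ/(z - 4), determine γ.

Cover-up at z = 4: γ = 8/[(4 - 6)(4 + 9)] = 8/[(-2)(13)] = -8/26 = -4/13


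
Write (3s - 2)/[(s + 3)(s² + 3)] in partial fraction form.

At s=-3: α = (3·(-3) - 2)/((-3)² + 3) = -11/12. β = -α = 11/12, γ = 3 - (-3)·α = 1/4
Result: (-11/12)/(s + 3) + ((11/12)s + 1/4)/(s² + 3)


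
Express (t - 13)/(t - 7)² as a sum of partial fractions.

(t - 13) = α(t - 7) + β. At t = 7: β = 1·7 - 13 = -6. Coeff of t: α = 1
Result: 1/(t - 7) - 6/(t - 7)²


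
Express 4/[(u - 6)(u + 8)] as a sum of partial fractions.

4/(u - 6)(u + 8) = α/(u - 6) + β/(u + 8). α = 4/(6 + 8) = 2/7, β = 4/(-8 - 6) = -2/7
Result: (2/7)/(u - 6) - (2/7)/(u + 8)


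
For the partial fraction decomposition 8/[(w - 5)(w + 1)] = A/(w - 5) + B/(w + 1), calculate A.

Cover-up at w = 5: A = 8/(5 + 1) = 8/6 = 4/3


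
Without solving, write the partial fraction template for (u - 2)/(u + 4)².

Repeated linear factor: P/(u + 4) + Q/(u + 4)²


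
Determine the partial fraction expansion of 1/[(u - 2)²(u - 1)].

Cover-up at u=1: γ = 1/(1 - 2)² = 1. Cover-up at u=2: β = 1/(2 - 1) = 1. Comparing u² coeff: α = -γ = -1
Result: -1/(u - 2) + 1/(u - 2)² + 1/(u - 1)


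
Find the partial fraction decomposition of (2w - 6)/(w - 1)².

(2w - 6) = A(w - 1) + B. At w = 1: B = 2·1 - 6 = -4. Coeff of w: A = 2
Result: 2/(w - 1) - 4/(w - 1)²


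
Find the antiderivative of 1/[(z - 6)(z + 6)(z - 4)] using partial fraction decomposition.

Cover-up: A = 1/24, B = 1/120, C = -1/20. Decomposition: (1/24)/(z - 6) + (1/120)/(z + 6) - (1/20)/(z - 4). Integrate each term: (1/24) ln|(z - 6)| + (1/120) ln|(z + 6)| - (1/20) ln|(z - 4)| + C


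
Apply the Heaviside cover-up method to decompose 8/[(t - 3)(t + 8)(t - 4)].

Cover (t - 3), t=3: α = 8/[(3 + 8)(3 - 4)] = -8/11. Cover (t + 8), t=-8: β = 8/[(-8 - 3)(-8 - 4)] = 2/33. Cover (t - 4), t=4: γ = 8/[(4 - 3)(4 + 8)] = 2/3.
Result: (-8/11)/(t - 3) + (2/33)/(t + 8) + (2/3)/(t - 4)


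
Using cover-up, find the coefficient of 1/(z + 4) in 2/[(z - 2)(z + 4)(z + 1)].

Cover (z + 4), set z=-4: 2/[(-4 - 2)(-4 + 1)] = 1/9


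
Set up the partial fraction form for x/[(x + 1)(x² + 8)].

Linear + irreducible quadratic: α/(x + 1) + (βx + γ)/(x² + 8)


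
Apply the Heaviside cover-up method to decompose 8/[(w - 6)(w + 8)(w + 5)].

Cover (w - 6), w=6: α = 8/[(6 + 8)(6 + 5)] = 4/77. Cover (w + 8), w=-8: β = 8/[(-8 - 6)(-8 + 5)] = 4/21. Cover (w + 5), w=-5: γ = 8/[(-5 - 6)(-5 + 8)] = -8/33.
Result: (4/77)/(w - 6) + (4/21)/(w + 8) - (8/33)/(w + 5)


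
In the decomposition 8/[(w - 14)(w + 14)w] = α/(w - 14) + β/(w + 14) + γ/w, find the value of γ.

Cover-up at w = 0: γ = 8/[(0 - 14)(0 + 14)] = 8/[(-14)(14)] = -8/196 = -2/49


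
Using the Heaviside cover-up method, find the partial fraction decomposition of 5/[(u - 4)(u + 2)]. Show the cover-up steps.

Cover (u - 4): set u=4, get P = 5/(4 + 2) = 5/6. Cover (u + 2): set u=-2, get Q = 5/(-2 - 4) = -5/6.
Result: (5/6)/(u - 4) - (5/6)/(u + 2)


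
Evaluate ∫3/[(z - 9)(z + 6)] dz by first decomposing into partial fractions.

Decompose: 3/[(z - 9)(z + 6)] = (1/5)/(z - 9) - (1/5)/(z + 6). Integrate each term: (1/5) ln|(z - 9)| - (1/5) ln|(z + 6)| + C


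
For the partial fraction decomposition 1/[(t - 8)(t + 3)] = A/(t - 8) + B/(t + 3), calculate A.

Cover-up at t = 8: A = 1/(8 + 3) = 1/11


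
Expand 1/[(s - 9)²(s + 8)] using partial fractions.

Cover-up at s=-8: C = 1/(-8 - 9)² = 1/289. Cover-up at s=9: B = 1/(9 + 8) = 1/17. Comparing s² coeff: A = -C = -1/289
Result: (-1/289)/(s - 9) + (1/17)/(s - 9)² + (1/289)/(s + 8)


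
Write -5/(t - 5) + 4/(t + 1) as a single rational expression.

Common denominator (t - 5)(t + 1). Numerator: -5(t + 1) + 4(t - 5) = (-5t - 5) + (4t - 20) = -t - 25
Result: (-t - 25)/[(t - 5)(t + 1)]


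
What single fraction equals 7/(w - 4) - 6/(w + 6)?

Common denominator (w - 4)(w + 6). Numerator: 7(w + 6) - 6(w - 4) = (7w + 42) - (6w - 24) = w + 66
Result: (w + 66)/[(w - 4)(w + 6)]


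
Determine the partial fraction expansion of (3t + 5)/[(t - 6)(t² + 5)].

At t=6: α = (3·6 + 5)/(6² + 5) = 23/41. β = -α = -23/41, γ = 3 - 6·α = -15/41
Result: (23/41)/(t - 6) - ((23/41)t + 15/41)/(t² + 5)


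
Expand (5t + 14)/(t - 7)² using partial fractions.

(5t + 14) = α(t - 7) + β. At t = 7: β = 5·7 + 14 = 49. Coeff of t: α = 5
Result: 5/(t - 7) + 49/(t - 7)²


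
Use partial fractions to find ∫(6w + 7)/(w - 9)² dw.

Decompose: A = 6, B = 6·9 + 7 = 61, so (6w + 7)/(w - 9)² = 6/(w - 9) + 61/(w - 9)². Integrate: ∫ A/(w - 9) dw = 6 ln|(w - 9)|; ∫ B/(w - 9)² dw = -61/(w - 9). Sum: 6 ln|(w - 9)| - 61/(w - 9) + C


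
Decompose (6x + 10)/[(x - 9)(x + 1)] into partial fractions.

At x=9: α = (6·9 + 10)/(9 + 1) = 32/5. At x=-1: β = (6·(-1) + 10)/(-1 - 9) = -2/5
Result: (32/5)/(x - 9) - (2/5)/(x + 1)


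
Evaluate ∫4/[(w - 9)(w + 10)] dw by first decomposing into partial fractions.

Decompose: 4/[(w - 9)(w + 10)] = (4/19)/(w - 9) - (4/19)/(w + 10). Integrate each term: (4/19) ln|(w - 9)| - (4/19) ln|(w + 10)| + C


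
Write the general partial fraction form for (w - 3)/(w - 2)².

Repeated linear factor: P/(w - 2) + Q/(w - 2)²


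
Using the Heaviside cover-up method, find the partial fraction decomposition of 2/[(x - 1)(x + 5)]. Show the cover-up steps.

Cover (x - 1): set x=1, get α = 2/(1 + 5) = 1/3. Cover (x + 5): set x=-5, get β = 2/(-5 - 1) = -1/3.
Result: (1/3)/(x - 1) - (1/3)/(x + 5)


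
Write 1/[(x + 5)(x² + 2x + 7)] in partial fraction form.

Cover-up at x = -5: P = 1/((-5)² + 2·(-5) + 7) = 1/22. Then Q = -P = -1/22, R = -P·(2 - 5) = 3/22
Result: (1/22)/(x + 5) - ((1/22)x - 3/22)/(x² + 2x + 7)


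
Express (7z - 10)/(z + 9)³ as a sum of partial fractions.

(7z - 10) = P(z + 9)² + Q(z + 9) + R. At z = -9: R = 7·(-9) - 10 = -73. Coefficients: P = 0, Q = 7
Result: 7/(z + 9)² - 73/(z + 9)³


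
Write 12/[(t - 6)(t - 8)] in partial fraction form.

12/(t - 6)(t - 8) = A/(t - 6) + B/(t - 8). A = 12/(6 - 8) = -6, B = 12/(8 - 6) = 6
Result: -6/(t - 6) + 6/(t - 8)


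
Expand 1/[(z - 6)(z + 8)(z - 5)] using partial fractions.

Using cover-up method: α = 1/14, β = 1/182, γ = -1/13
Result: (1/14)/(z - 6) + (1/182)/(z + 8) - (1/13)/(z - 5)


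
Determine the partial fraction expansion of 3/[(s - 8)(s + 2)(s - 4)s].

Using Heaviside cover-up: (3/320)/(s - 8) - (1/40)/(s + 2) - (1/32)/(s - 4) + (3/64)/s


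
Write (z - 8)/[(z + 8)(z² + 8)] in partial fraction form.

At z=-8: P = (1·(-8) - 8)/((-8)² + 8) = -2/9. Q = -P = 2/9, R = 1 - (-8)·P = -7/9
Result: (-2/9)/(z + 8) + ((2/9)z - 7/9)/(z² + 8)


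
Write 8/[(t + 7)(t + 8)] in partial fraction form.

8/(t + 7)(t + 8) = A/(t + 7) + B/(t + 8). A = 8/(-7 + 8) = 8, B = 8/(-8 + 7) = -8
Result: 8/(t + 7) - 8/(t + 8)


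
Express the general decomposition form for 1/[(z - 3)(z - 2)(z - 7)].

Three distinct linear factors: A/(z - 3) + B/(z - 2) + C/(z - 7)


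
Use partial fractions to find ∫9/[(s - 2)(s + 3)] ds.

Decompose: 9/[(s - 2)(s + 3)] = (9/5)/(s - 2) - (9/5)/(s + 3). Integrate each term: (9/5) ln|(s - 2)| - (9/5) ln|(s + 3)| + C


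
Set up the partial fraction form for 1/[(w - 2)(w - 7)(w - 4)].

Three distinct linear factors: α/(w - 2) + β/(w - 7) + γ/(w - 4)


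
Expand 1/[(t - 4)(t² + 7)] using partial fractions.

Cover-up at t = 4: P = 1/(4² + 7) = 1/23. Then Q = -P = -1/23, R = -P·(0 + 4) = -4/23
Result: (1/23)/(t - 4) - ((1/23)t + 4/23)/(t² + 7)


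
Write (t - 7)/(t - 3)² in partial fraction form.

(t - 7) = α(t - 3) + β. At t = 3: β = 1·3 - 7 = -4. Coeff of t: α = 1
Result: 1/(t - 3) - 4/(t - 3)²


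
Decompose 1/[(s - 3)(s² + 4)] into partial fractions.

Cover-up at s = 3: P = 1/(3² + 4) = 1/13. Then Q = -P = -1/13, R = -P·(0 + 3) = -3/13
Result: (1/13)/(s - 3) - ((1/13)s + 3/13)/(s² + 4)


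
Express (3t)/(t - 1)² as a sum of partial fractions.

(3t) = A(t - 1) + B. At t = 1: B = 3·1 + 0 = 3. Coeff of t: A = 3
Result: 3/(t - 1) + 3/(t - 1)²


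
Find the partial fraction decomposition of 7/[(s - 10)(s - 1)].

7/(s - 10)(s - 1) = P/(s - 10) + Q/(s - 1). P = 7/(10 - 1) = 7/9, Q = 7/(1 - 10) = -7/9
Result: (7/9)/(s - 10) - (7/9)/(s - 1)


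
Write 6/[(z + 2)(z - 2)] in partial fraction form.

6/(z + 2)(z - 2) = P/(z + 2) + Q/(z - 2). P = 6/(-2 - 2) = -3/2, Q = 6/(2 + 2) = 3/2
Result: (-3/2)/(z + 2) + (3/2)/(z - 2)


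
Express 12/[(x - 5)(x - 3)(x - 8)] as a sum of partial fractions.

Using cover-up method: A = -2, B = 6/5, C = 4/5
Result: -2/(x - 5) + (6/5)/(x - 3) + (4/5)/(x - 8)


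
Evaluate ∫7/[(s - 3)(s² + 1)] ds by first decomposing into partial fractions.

Cover-up at s=3: α = 7/(3²+1) = 7/10. Coeff matching: β = -7/10, γ = -21/10. Decomposition: (7/10)/(s - 3) - ((7/10)s + 21/10)/(s² + 1). Integrate: linear → ln, quadratic → (1/2)ln + arctan: (7/10) ln|(s - 3)| - (7/20) ln(s² + 1) - (21/10) arctan(s) + C


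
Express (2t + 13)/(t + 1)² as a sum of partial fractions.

(2t + 13) = α(t + 1) + β. At t = -1: β = 2·(-1) + 13 = 11. Coeff of t: α = 2
Result: 2/(t + 1) + 11/(t + 1)²


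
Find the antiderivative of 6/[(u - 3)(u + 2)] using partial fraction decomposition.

Decompose: 6/[(u - 3)(u + 2)] = (6/5)/(u - 3) - (6/5)/(u + 2). Integrate each term: (6/5) ln|(u - 3)| - (6/5) ln|(u + 2)| + C


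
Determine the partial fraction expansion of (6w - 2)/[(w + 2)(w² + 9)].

At w=-2: α = (6·(-2) - 2)/((-2)² + 9) = -14/13. β = -α = 14/13, γ = 6 - (-2)·α = 50/13
Result: (-14/13)/(w + 2) + ((14/13)w + 50/13)/(w² + 9)


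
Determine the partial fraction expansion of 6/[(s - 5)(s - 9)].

6/(s - 5)(s - 9) = A/(s - 5) + B/(s - 9). A = 6/(5 - 9) = -3/2, B = 6/(9 - 5) = 3/2
Result: (-3/2)/(s - 5) + (3/2)/(s - 9)


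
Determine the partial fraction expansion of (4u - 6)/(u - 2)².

(4u - 6) = A(u - 2) + B. At u = 2: B = 4·2 - 6 = 2. Coeff of u: A = 4
Result: 4/(u - 2) + 2/(u - 2)²
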